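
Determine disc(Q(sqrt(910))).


For K = Q(sqrt(d)) with d squarefree: disc(K) = d if d = 1 mod 4, and disc(K) = 4d if d = 2 or 3 mod 4.
Here d = 910, and d mod 4 = 2.
d = 2 mod 4, not 1 (O_K = Z[sqrt(d)]), so disc(K) = 4d = 4 * (910) = 3640

3640


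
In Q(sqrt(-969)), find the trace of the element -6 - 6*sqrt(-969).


Tr(a + b*sqrt(d)) = (a + b*sqrt(d)) + (a - b*sqrt(d)) = 2a
= 2 * (-6)
= -12

-12


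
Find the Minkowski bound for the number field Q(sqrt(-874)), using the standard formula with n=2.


d = -874, d mod 4 = 2, so disc(K) = 4d = -3496; |disc(K)| = 3496
Imaginary quadratic field, so n = 2, s = r2 = 1, r1 = 0
M = (n!/n^n) * (4/pi)^s * sqrt(|disc(K)|) = (2!/2^2) * (4/pi)^1 * sqrt(3496)
= 0.5 * 1.273240 * 59.126982
= 37.6414

37.6414


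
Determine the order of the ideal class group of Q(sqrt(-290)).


K = Q(sqrt(-290)). d mod 4 = 2, so D = disc(K) = 4d = -1160
h(K) equals the number of primitive reduced positive-definite forms (a, b, c) = a*x^2 + b*x*y + c*y^2 with b^2 - 4ac = D,
where reduced means |b| <= a <= c, with b >= 0 whenever |b| = a or a = c, and primitive means gcd(a, b, c) = 1.
Reduced forces 3a^2 <= |D| = 1160, so 1 <= a <= 19; b must have the parity of D, and c = (b^2 - D)/(4a) must be an integer >= a.
Enumerate a = 1..19, b in [-a, a]:
  a=1: (1, 0, 290)  [1]
  a=2: (2, 0, 145)  [1]
  a=3: (3, -2, 97), (3, 2, 97)  [2]
  a=4: none
  a=5: (5, 0, 58)  [1]
  a=6: (6, -4, 49), (6, 4, 49)  [2]
  a=7: (7, -4, 42), (7, 4, 42)  [2]
  a=8: none
  a=9: (9, -8, 34), (9, 8, 34)  [2]
  a=10: (10, 0, 29)  [1]
  a=11..12: none
  a=13: (13, -6, 23), (13, 6, 23)  [2]
  a=14: (14, -4, 21), (14, 4, 21)  [2]
  a=15: (15, -10, 21), (15, 10, 21)  [2]
  a=16: none
  a=17: (17, -8, 18), (17, 8, 18)  [2]
  a=18..19: none
Total reduced forms: 1 + 1 + 2 + 1 + 2 + 2 + 2 + 1 + 2 + 2 + 2 + 2 = 20
h = 20

20


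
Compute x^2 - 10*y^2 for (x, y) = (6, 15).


x^2 - d*y^2
= 6^2 - 10*15^2
= 36 - 2250
= -2214

-2214


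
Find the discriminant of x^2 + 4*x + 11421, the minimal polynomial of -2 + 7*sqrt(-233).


The element -2 + 7*sqrt(-233) has minimal polynomial:
x^2 + 4*x + 11421
Discriminant = (4)^2 - 4*(11421)
= 16 - 45684
= -45668

-45668


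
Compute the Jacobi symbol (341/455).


Compute (341/455) via quadratic reciprocity:
  reciprocity: (341/455) -> +(455/341)
  reduce: (114/341)
  pull out 2: (2/341) = -1  (since 341 mod 8 = 5)
  reciprocity: (57/341) -> +(341/57)
  reduce: (56/57)
  pull out 2: (2/57) = +1  (since 57 mod 8 = 1)
  pull out 2: (2/57) = +1  (since 57 mod 8 = 1)
  pull out 2: (2/57) = +1  (since 57 mod 8 = 1)
  reciprocity: (7/57) -> +(57/7)
  reduce: (1/7)
  (1/7) = 1
Product of signs = -1

-1


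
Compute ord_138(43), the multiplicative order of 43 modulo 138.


We want ord_138(43), the smallest k >= 1 with 43^k = 1 mod 138.
n = 138 = 2 * 3 * 23, phi(138) = 44; the order divides phi(n).
Divisors of 44: 1, 2, 4, 11, 22, 44
Repeated squaring mod 138: 43^1 = 43, 43^2 = 55, 43^4 = 127, 43^8 = 121, 43^16 = 13, 43^32 = 31
Test divisors in increasing order:
  k=1: 43^1 = 43 mod 138
  k=2: 43^2 = 55 mod 138
  k=4: 43^4 = 127 mod 138
  k=11: 43^11 = 121 * 55 * 43 = 91 mod 138
  k=22: 43^22 = 13 * 127 * 55 = 1 mod 138  <- first divisor giving 1
Order = 22

22


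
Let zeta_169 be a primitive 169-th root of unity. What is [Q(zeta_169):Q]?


The degree equals Euler's totient phi(169).
169 = 13^2
phi(169) = 156

156


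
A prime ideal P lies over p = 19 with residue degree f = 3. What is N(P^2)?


N(P^a) = p^(a*f)
= 19^(2*3)
= 19^6
= 47045881

47045881


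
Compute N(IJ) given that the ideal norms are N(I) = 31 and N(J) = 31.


N(IJ) = N(I) * N(J)
= 31 * 31
= 961

961


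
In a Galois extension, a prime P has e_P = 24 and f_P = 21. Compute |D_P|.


|D_P| = e * f
= 24 * 21
= 504

504


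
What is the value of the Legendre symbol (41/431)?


p = 431 is prime, so compute (41/431) with the reciprocity algorithm (Jacobi-symbol steps: pull out 2s via (2/n), flip via reciprocity, reduce):
  reciprocity: (41/431) -> +(431/41)
  reduce: (21/41)
  reciprocity: (21/41) -> +(41/21)
  reduce: (20/21)
  pull out 2: (2/21) = -1  (since 21 mod 8 = 5)
  pull out 2: (2/21) = -1  (since 21 mod 8 = 5)
  reciprocity: (5/21) -> +(21/5)
  reduce: (1/5)
  (1/5) = 1
Product of signs = 1
(41/431) = 1

1


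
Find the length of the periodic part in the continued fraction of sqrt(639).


Run the CF algorithm for sqrt(639).
a_0 = floor(sqrt(639)) = 25; set m_0=0, q_0=1.
Recurrence: m' = q*a - m,  q' = (d - m'^2)/q,  a' = floor((a_0 + m')/q').
  step 1: m=25, q=14, a=3
  step 2: m=17, q=25, a=1
  step 3: m=8, q=23, a=1
  step 4: m=15, q=18, a=2
  step 5: m=21, q=11, a=4
  step 6: m=23, q=10, a=4
  step 7: m=17, q=35, a=1
  step 8: m=18, q=9, a=4
  step 9: m=18, q=35, a=1
  step 10: m=17, q=10, a=4
  step 11: m=23, q=11, a=4
  step 12: m=21, q=18, a=2
  step 13: m=15, q=23, a=1
  step 14: m=8, q=25, a=1
  step 15: m=17, q=14, a=3
  step 16: m=25, q=1, a=50
a_16 = 2*a_0 = 50, so the period closes here.
sqrt(639) = [25; 3, 1, 1, 2, 4, 4, 1, 4, 1, 4, 4, 2, 1, 1, 3, 50]
Period length = 16

16


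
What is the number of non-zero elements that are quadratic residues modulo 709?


For prime p, the number of non-zero quadratic residues is (p-1)/2.
= (709-1)/2
= 354

354


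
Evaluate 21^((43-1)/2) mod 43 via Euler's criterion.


p = 43 is prime and the exponent is (p-1)/2 = 21, so by Euler's criterion 21^21 = (21/43) = +1 or -1 mod 43.
Compute by square-and-multiply:
  21 = 16 + 4 + 1 (binary 10101)
  Repeated squaring mod 43: 21^1 = 21, 21^2 = 11, 21^4 = 35, 21^8 = 21, 21^16 = 11
  21^21 = 21^16 * 21^4 * 21^1 = 11 * 35 * 21 mod 43
    11 * 35 = 385 = 41 mod 43
    41 * 21 = 861 = 1 mod 43
  21^21 = 1 mod 43
Result 1: 21 is a quadratic residue mod 43.
21^21 mod 43 = 1

1


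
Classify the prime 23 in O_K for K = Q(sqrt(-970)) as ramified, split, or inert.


K = Q(sqrt(-970)). Since d mod 4 = 2, disc(K) = -3880.
Check p | disc: -3880 mod 23 = 7.
p does not divide disc. Compute Legendre symbol (d/p):
19^((23-1)/2) mod 23 = -1
(d/p) = -1, so p is inert: (p) stays prime with e=1, f=2, g=1.
Therefore p is inert.

inert


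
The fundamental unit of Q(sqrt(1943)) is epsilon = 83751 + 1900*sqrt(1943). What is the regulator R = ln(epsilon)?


epsilon = 83751 + 1900*sqrt(1943)
= 167502.0000
R = ln(167502.0000)
= 12.0288

12.0288


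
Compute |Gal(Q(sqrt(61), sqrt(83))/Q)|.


The 2 square roots of distinct primes are multiplicatively independent over Q,
so [K:Q] = 2^2 and Gal(K/Q) is isomorphic to (Z/2Z)^2.
|Gal| = 2^2 = 4

4


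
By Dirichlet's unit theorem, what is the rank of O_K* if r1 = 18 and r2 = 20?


By Dirichlet's unit theorem:
rank = r1 + r2 - 1
= 18 + 20 - 1
= 37

37


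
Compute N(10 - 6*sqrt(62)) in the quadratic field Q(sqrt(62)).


N(a + b*sqrt(d)) = a^2 - d*b^2
= (10)^2 - (62)*(-6)^2
= 100 - 2232
= -2132

-2132


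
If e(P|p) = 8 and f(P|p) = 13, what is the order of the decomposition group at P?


|D_P| = e * f
= 8 * 13
= 104

104


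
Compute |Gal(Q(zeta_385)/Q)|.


|Gal(Q(zeta_385)/Q)| = phi(385)
= 240

240


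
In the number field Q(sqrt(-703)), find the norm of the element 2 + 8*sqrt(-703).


N(a + b*sqrt(d)) = a^2 - d*b^2
= (2)^2 - (-703)*(8)^2
= 4 + 44992
= 44996

44996


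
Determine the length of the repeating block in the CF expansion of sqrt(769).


Run the CF algorithm for sqrt(769).
a_0 = floor(sqrt(769)) = 27; set m_0=0, q_0=1.
Recurrence: m' = q*a - m,  q' = (d - m'^2)/q,  a' = floor((a_0 + m')/q').
  step 1: m=27, q=40, a=1
  step 2: m=13, q=15, a=2
  step 3: m=17, q=32, a=1
  step 4: m=15, q=17, a=2
  step 5: m=19, q=24, a=1
  step 6: m=5, q=31, a=1
  step 7: m=26, q=3, a=17
  step 8: m=25, q=48, a=1
  step 9: m=23, q=5, a=10
  step 10: m=27, q=8, a=6
  step 11: m=21, q=41, a=1
  step 12: m=20, q=9, a=5
  step 13: m=25, q=16, a=3
  step 14: m=23, q=15, a=3
  step 15: m=22, q=19, a=2
  step 16: m=16, q=27, a=1
  step 17: m=11, q=24, a=1
  step 18: m=13, q=25, a=1
  step 19: m=12, q=25, a=1
  step 20: m=13, q=24, a=1
  step 21: m=11, q=27, a=1
  step 22: m=16, q=19, a=2
  step 23: m=22, q=15, a=3
  step 24: m=23, q=16, a=3
  step 25: m=25, q=9, a=5
  step 26: m=20, q=41, a=1
  step 27: m=21, q=8, a=6
  step 28: m=27, q=5, a=10
  step 29: m=23, q=48, a=1
  step 30: m=25, q=3, a=17
  step 31: m=26, q=31, a=1
  step 32: m=5, q=24, a=1
  step 33: m=19, q=17, a=2
  step 34: m=15, q=32, a=1
  step 35: m=17, q=15, a=2
  step 36: m=13, q=40, a=1
  step 37: m=27, q=1, a=54
a_37 = 2*a_0 = 54, so the period closes here.
sqrt(769) = [27; 1, 2, 1, 2, 1, 1, 17, 1, 10, 6, 1, 5, 3, 3, 2, 1, 1, 1, 1, 1, 1, 2, 3, 3, 5, 1, 6, 10, 1, 17, 1, 1, 2, 1, 2, 1, 54]
Period length = 37

37


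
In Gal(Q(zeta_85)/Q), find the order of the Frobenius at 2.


The Frobenius at p in Gal(Q(zeta_n)/Q) = (Z/nZ)* is the class of p, so its order is ord_85(2), the smallest k >= 1 with 2^k = 1 mod 85.
n = 85 = 5 * 17, phi(85) = 64; the order divides phi(n).
Divisors of 64: 1, 2, 4, 8, 16, 32, 64
Repeated squaring mod 85: 2^1 = 2, 2^2 = 4, 2^4 = 16, 2^8 = 1, 2^16 = 1, 2^32 = 1, 2^64 = 1
Test divisors in increasing order:
  k=1: 2^1 = 2 mod 85
  k=2: 2^2 = 4 mod 85
  k=4: 2^4 = 16 mod 85
  k=8: 2^8 = 1 mod 85  <- first divisor giving 1
Order = 8

8


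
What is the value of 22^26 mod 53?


p = 53 is prime and the exponent is (p-1)/2 = 26, so by Euler's criterion 22^26 = (22/53) = +1 or -1 mod 53.
Compute by square-and-multiply:
  26 = 16 + 8 + 2 (binary 11010)
  Repeated squaring mod 53: 22^1 = 22, 22^2 = 7, 22^4 = 49, 22^8 = 16, 22^16 = 44
  22^26 = 22^16 * 22^8 * 22^2 = 44 * 16 * 7 mod 53
    44 * 16 = 704 = 15 mod 53
    15 * 7 = 105 = 52 mod 53
  22^26 = 52 mod 53
Result 52 = p - 1 = -1 mod 53: 22 is a quadratic non-residue mod 53. As a residue in [0, p-1] the value is 52.
22^26 mod 53 = 52

52


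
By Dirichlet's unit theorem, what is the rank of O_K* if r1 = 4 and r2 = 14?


By Dirichlet's unit theorem:
rank = r1 + r2 - 1
= 4 + 14 - 1
= 17

17


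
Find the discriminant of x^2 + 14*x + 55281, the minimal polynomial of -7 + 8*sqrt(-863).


The element -7 + 8*sqrt(-863) has minimal polynomial:
x^2 + 14*x + 55281
Discriminant = (14)^2 - 4*(55281)
= 196 - 221124
= -220928

-220928


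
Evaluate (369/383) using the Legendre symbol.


p = 383 is prime, so compute (369/383) with the reciprocity algorithm (Jacobi-symbol steps: pull out 2s via (2/n), flip via reciprocity, reduce):
  reciprocity: (369/383) -> +(383/369)
  reduce: (14/369)
  pull out 2: (2/369) = +1  (since 369 mod 8 = 1)
  reciprocity: (7/369) -> +(369/7)
  reduce: (5/7)
  reciprocity: (5/7) -> +(7/5)
  reduce: (2/5)
  pull out 2: (2/5) = -1  (since 5 mod 8 = 5)
  (1/5) = 1
Product of signs = -1
(369/383) = -1

-1


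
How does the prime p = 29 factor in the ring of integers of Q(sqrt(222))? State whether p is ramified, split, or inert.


K = Q(sqrt(222)). Since d mod 4 = 2, disc(K) = 888.
Check p | disc: 888 mod 29 = 18.
p does not divide disc. Compute Legendre symbol (d/p):
19^((29-1)/2) mod 29 = -1
(d/p) = -1, so p is inert: (p) stays prime with e=1, f=2, g=1.
Therefore p is inert.

inert


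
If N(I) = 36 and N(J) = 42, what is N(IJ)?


N(IJ) = N(I) * N(J)
= 36 * 42
= 1512

1512


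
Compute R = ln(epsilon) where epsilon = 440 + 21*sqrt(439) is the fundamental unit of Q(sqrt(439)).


epsilon = 440 + 21*sqrt(439)
= 879.9989
R = ln(879.9989)
= 6.7799

6.7799


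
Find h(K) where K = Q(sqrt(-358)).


K = Q(sqrt(-358)). d mod 4 = 2, so D = disc(K) = 4d = -1432
h(K) equals the number of primitive reduced positive-definite forms (a, b, c) = a*x^2 + b*x*y + c*y^2 with b^2 - 4ac = D,
where reduced means |b| <= a <= c, with b >= 0 whenever |b| = a or a = c, and primitive means gcd(a, b, c) = 1.
Reduced forces 3a^2 <= |D| = 1432, so 1 <= a <= 21; b must have the parity of D, and c = (b^2 - D)/(4a) must be an integer >= a.
Enumerate a = 1..21, b in [-a, a]:
  a=1: (1, 0, 358)  [1]
  a=2: (2, 0, 179)  [1]
  a=3..10: none
  a=11: (11, -8, 34), (11, 8, 34)  [2]
  a=12..16: none
  a=17: (17, -8, 22), (17, 8, 22)  [2]
  a=18..21: none
Total reduced forms: 1 + 1 + 2 + 2 = 6
h = 6

6


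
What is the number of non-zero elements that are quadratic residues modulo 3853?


For prime p, the number of non-zero quadratic residues is (p-1)/2.
= (3853-1)/2
= 1926

1926


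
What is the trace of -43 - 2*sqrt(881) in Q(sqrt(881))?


Tr(a + b*sqrt(d)) = (a + b*sqrt(d)) + (a - b*sqrt(d)) = 2a
= 2 * (-43)
= -86

-86


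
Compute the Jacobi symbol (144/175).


Compute (144/175) via quadratic reciprocity:
  pull out 2: (2/175) = +1  (since 175 mod 8 = 7)
  pull out 2: (2/175) = +1  (since 175 mod 8 = 7)
  pull out 2: (2/175) = +1  (since 175 mod 8 = 7)
  pull out 2: (2/175) = +1  (since 175 mod 8 = 7)
  reciprocity: (9/175) -> +(175/9)
  reduce: (4/9)
  pull out 2: (2/9) = +1  (since 9 mod 8 = 1)
  pull out 2: (2/9) = +1  (since 9 mod 8 = 1)
  (1/9) = 1
Product of signs = 1

1


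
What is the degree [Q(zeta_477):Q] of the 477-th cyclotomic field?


The degree equals Euler's totient phi(477).
477 = 3^2 * 53
phi(477) = 312

312


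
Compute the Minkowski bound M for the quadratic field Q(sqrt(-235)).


d = -235, d mod 4 = 1, so disc(K) = d = -235; |disc(K)| = 235
Imaginary quadratic field, so n = 2, s = r2 = 1, r1 = 0
M = (n!/n^n) * (4/pi)^s * sqrt(|disc(K)|) = (2!/2^2) * (4/pi)^1 * sqrt(235)
= 0.5 * 1.273240 * 15.329710
= 9.7592

9.7592


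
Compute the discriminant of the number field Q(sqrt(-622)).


For K = Q(sqrt(d)) with d squarefree: disc(K) = d if d = 1 mod 4, and disc(K) = 4d if d = 2 or 3 mod 4.
Here d = -622, and d mod 4 = 2.
d = 2 mod 4, not 1 (O_K = Z[sqrt(d)]), so disc(K) = 4d = 4 * (-622) = -2488

-2488


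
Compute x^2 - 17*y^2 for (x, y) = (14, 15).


x^2 - d*y^2
= 14^2 - 17*15^2
= 196 - 3825
= -3629

-3629


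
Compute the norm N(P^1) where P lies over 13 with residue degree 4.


N(P^a) = p^(a*f)
= 13^(1*4)
= 13^4
= 28561

28561


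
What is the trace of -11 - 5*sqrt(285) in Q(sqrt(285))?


Tr(a + b*sqrt(d)) = (a + b*sqrt(d)) + (a - b*sqrt(d)) = 2a
= 2 * (-11)
= -22

-22


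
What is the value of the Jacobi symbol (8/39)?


Compute (8/39) via quadratic reciprocity:
  pull out 2: (2/39) = +1  (since 39 mod 8 = 7)
  pull out 2: (2/39) = +1  (since 39 mod 8 = 7)
  pull out 2: (2/39) = +1  (since 39 mod 8 = 7)
  (1/39) = 1
Product of signs = 1

1


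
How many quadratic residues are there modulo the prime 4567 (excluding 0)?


For prime p, the number of non-zero quadratic residues is (p-1)/2.
= (4567-1)/2
= 2283

2283


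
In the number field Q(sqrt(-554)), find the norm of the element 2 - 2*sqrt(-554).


N(a + b*sqrt(d)) = a^2 - d*b^2
= (2)^2 - (-554)*(-2)^2
= 4 + 2216
= 2220

2220


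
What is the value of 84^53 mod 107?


p = 107 is prime and the exponent is (p-1)/2 = 53, so by Euler's criterion 84^53 = (84/107) = +1 or -1 mod 107.
Compute by square-and-multiply:
  53 = 32 + 16 + 4 + 1 (binary 110101)
  Repeated squaring mod 107: 84^1 = 84, 84^2 = 101, 84^4 = 36, 84^8 = 12, 84^16 = 37, 84^32 = 85
  84^53 = 84^32 * 84^16 * 84^4 * 84^1 = 85 * 37 * 36 * 84 mod 107
    85 * 37 = 3145 = 42 mod 107
    42 * 36 = 1512 = 14 mod 107
    14 * 84 = 1176 = 106 mod 107
  84^53 = 106 mod 107
Result 106 = p - 1 = -1 mod 107: 84 is a quadratic non-residue mod 107. As a residue in [0, p-1] the value is 106.
84^53 mod 107 = 106

106


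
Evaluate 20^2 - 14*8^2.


x^2 - d*y^2
= 20^2 - 14*8^2
= 400 - 896
= -496

-496


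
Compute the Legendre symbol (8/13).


p = 13 is prime, so compute (8/13) with the reciprocity algorithm (Jacobi-symbol steps: pull out 2s via (2/n), flip via reciprocity, reduce):
  pull out 2: (2/13) = -1  (since 13 mod 8 = 5)
  pull out 2: (2/13) = -1  (since 13 mod 8 = 5)
  pull out 2: (2/13) = -1  (since 13 mod 8 = 5)
  (1/13) = 1
Product of signs = -1
(8/13) = -1

-1


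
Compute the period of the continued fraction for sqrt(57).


Run the CF algorithm for sqrt(57).
a_0 = floor(sqrt(57)) = 7; set m_0=0, q_0=1.
Recurrence: m' = q*a - m,  q' = (d - m'^2)/q,  a' = floor((a_0 + m')/q').
  step 1: m=7, q=8, a=1
  step 2: m=1, q=7, a=1
  step 3: m=6, q=3, a=4
  step 4: m=6, q=7, a=1
  step 5: m=1, q=8, a=1
  step 6: m=7, q=1, a=14
a_6 = 2*a_0 = 14, so the period closes here.
sqrt(57) = [7; 1, 1, 4, 1, 1, 14]
Period length = 6

6


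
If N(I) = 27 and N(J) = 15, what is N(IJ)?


N(IJ) = N(I) * N(J)
= 27 * 15
= 405

405


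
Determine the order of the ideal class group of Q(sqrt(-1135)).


K = Q(sqrt(-1135)). d mod 4 = 1, so D = disc(K) = d = -1135
h(K) equals the number of primitive reduced positive-definite forms (a, b, c) = a*x^2 + b*x*y + c*y^2 with b^2 - 4ac = D,
where reduced means |b| <= a <= c, with b >= 0 whenever |b| = a or a = c, and primitive means gcd(a, b, c) = 1.
Reduced forces 3a^2 <= |D| = 1135, so 1 <= a <= 19; b must have the parity of D, and c = (b^2 - D)/(4a) must be an integer >= a.
Enumerate a = 1..19, b in [-a, a]:
  a=1: (1, 1, 284)  [1]
  a=2: (2, -1, 142), (2, 1, 142)  [2]
  a=3: none
  a=4: (4, -1, 71), (4, 1, 71)  [2]
  a=5: (5, 5, 58)  [1]
  a=6..7: none
  a=8: (8, -7, 37), (8, 7, 37)  [2]
  a=9: none
  a=10: (10, -5, 29), (10, 5, 29)  [2]
  a=11: (11, -3, 26), (11, 3, 26)  [2]
  a=12: none
  a=13: (13, -3, 22), (13, 3, 22)  [2]
  a=14..15: none
  a=16: (16, -9, 19), (16, 9, 19)  [2]
  a=17: (17, -15, 20), (17, 15, 20)  [2]
  a=18..19: none
Total reduced forms: 1 + 2 + 2 + 1 + 2 + 2 + 2 + 2 + 2 + 2 = 18
h = 18

18


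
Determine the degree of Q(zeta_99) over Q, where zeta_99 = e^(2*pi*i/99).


The degree equals Euler's totient phi(99).
99 = 3^2 * 11
phi(99) = 60

60


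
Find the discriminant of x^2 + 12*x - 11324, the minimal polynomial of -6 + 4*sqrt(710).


The element -6 + 4*sqrt(710) has minimal polynomial:
x^2 + 12*x - 11324
Discriminant = (12)^2 - 4*(-11324)
= 144 + 45296
= 45440

45440


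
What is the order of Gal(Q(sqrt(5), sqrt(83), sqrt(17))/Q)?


The 3 square roots of distinct primes are multiplicatively independent over Q,
so [K:Q] = 2^3 and Gal(K/Q) is isomorphic to (Z/2Z)^3.
|Gal| = 2^3 = 8

8


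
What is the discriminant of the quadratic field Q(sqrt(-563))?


For K = Q(sqrt(d)) with d squarefree: disc(K) = d if d = 1 mod 4, and disc(K) = 4d if d = 2 or 3 mod 4.
Here d = -563, and d mod 4 = 1.
d = 1 mod 4 (O_K = Z[(1+sqrt(d))/2]), so disc(K) = d = -563

-563


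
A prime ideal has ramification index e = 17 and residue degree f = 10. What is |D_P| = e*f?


|D_P| = e * f
= 17 * 10
= 170

170


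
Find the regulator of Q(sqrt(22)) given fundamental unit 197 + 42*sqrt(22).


epsilon = 197 + 42*sqrt(22)
= 393.9975
R = ln(393.9975)
= 5.9763

5.9763


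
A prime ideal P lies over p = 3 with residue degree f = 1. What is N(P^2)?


N(P^a) = p^(a*f)
= 3^(2*1)
= 3^2
= 9

9


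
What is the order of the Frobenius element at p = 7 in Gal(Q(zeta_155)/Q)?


The Frobenius at p in Gal(Q(zeta_n)/Q) = (Z/nZ)* is the class of p, so its order is ord_155(7), the smallest k >= 1 with 7^k = 1 mod 155.
n = 155 = 5 * 31, phi(155) = 120; the order divides phi(n).
Divisors of 120: 1, 2, 3, 4, 5, 6, 8, 10, 12, 15, 20, 24, 30, 40, 60, 120
Repeated squaring mod 155: 7^1 = 7, 7^2 = 49, 7^4 = 76, 7^8 = 41, 7^16 = 131, 7^32 = 111, 7^64 = 76
Test divisors in increasing order:
  k=1: 7^1 = 7 mod 155
  k=2: 7^2 = 49 mod 155
  k=3: 7^3 = 49 * 7 = 33 mod 155
  k=4: 7^4 = 76 mod 155
  k=5: 7^5 = 76 * 7 = 67 mod 155
  k=6: 7^6 = 76 * 49 = 4 mod 155
  k=8: 7^8 = 41 mod 155
  k=10: 7^10 = 41 * 49 = 149 mod 155
  k=12: 7^12 = 41 * 76 = 16 mod 155
  k=15: 7^15 = 41 * 76 * 49 * 7 = 63 mod 155
  k=20: 7^20 = 131 * 76 = 36 mod 155
  k=24: 7^24 = 131 * 41 = 101 mod 155
  k=30: 7^30 = 131 * 41 * 76 * 49 = 94 mod 155
  k=40: 7^40 = 111 * 41 = 56 mod 155
  k=60: 7^60 = 111 * 131 * 41 * 76 = 1 mod 155  <- first divisor giving 1
Order = 60

60


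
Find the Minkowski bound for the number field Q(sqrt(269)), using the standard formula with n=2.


d = 269, d mod 4 = 1, so disc(K) = d = 269; |disc(K)| = 269
Real quadratic field, so n = 2, s = r2 = 0, r1 = 2
M = (n!/n^n) * (4/pi)^s * sqrt(|disc(K)|) = (2!/2^2) * (4/pi)^0 * sqrt(269)
= 0.5 * 1.000000 * 16.401219
= 8.2006

8.2006


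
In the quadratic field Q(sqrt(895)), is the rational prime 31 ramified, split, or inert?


K = Q(sqrt(895)). Since d mod 4 = 3, disc(K) = 3580.
Check p | disc: 3580 mod 31 = 15.
p does not divide disc. Compute Legendre symbol (d/p):
27^((31-1)/2) mod 31 = -1
(d/p) = -1, so p is inert: (p) stays prime with e=1, f=2, g=1.
Therefore p is inert.

inert


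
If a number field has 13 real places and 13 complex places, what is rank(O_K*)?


By Dirichlet's unit theorem:
rank = r1 + r2 - 1
= 13 + 13 - 1
= 25

25


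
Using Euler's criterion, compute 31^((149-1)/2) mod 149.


p = 149 is prime and the exponent is (p-1)/2 = 74, so by Euler's criterion 31^74 = (31/149) = +1 or -1 mod 149.
Compute by square-and-multiply:
  74 = 64 + 8 + 2 (binary 1001010)
  Repeated squaring mod 149: 31^1 = 31, 31^2 = 67, 31^4 = 19, 31^8 = 63, 31^16 = 95, 31^32 = 85, 31^64 = 73
  31^74 = 31^64 * 31^8 * 31^2 = 73 * 63 * 67 mod 149
    73 * 63 = 4599 = 129 mod 149
    129 * 67 = 8643 = 1 mod 149
  31^74 = 1 mod 149
Result 1: 31 is a quadratic residue mod 149.
31^74 mod 149 = 1

1


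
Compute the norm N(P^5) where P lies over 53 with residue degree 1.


N(P^a) = p^(a*f)
= 53^(5*1)
= 53^5
= 418195493

418195493


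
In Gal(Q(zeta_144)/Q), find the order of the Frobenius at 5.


The Frobenius at p in Gal(Q(zeta_n)/Q) = (Z/nZ)* is the class of p, so its order is ord_144(5), the smallest k >= 1 with 5^k = 1 mod 144.
n = 144 = 2^4 * 3^2, phi(144) = 48; the order divides phi(n).
Divisors of 48: 1, 2, 3, 4, 6, 8, 12, 16, 24, 48
Repeated squaring mod 144: 5^1 = 5, 5^2 = 25, 5^4 = 49, 5^8 = 97, 5^16 = 49, 5^32 = 97
Test divisors in increasing order:
  k=1: 5^1 = 5 mod 144
  k=2: 5^2 = 25 mod 144
  k=3: 5^3 = 25 * 5 = 125 mod 144
  k=4: 5^4 = 49 mod 144
  k=6: 5^6 = 49 * 25 = 73 mod 144
  k=8: 5^8 = 97 mod 144
  k=12: 5^12 = 97 * 49 = 1 mod 144  <- first divisor giving 1
Order = 12

12


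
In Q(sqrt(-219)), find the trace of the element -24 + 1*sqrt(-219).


Tr(a + b*sqrt(d)) = (a + b*sqrt(d)) + (a - b*sqrt(d)) = 2a
= 2 * (-24)
= -48

-48


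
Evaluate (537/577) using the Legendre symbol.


p = 577 is prime, so compute (537/577) with the reciprocity algorithm (Jacobi-symbol steps: pull out 2s via (2/n), flip via reciprocity, reduce):
  reciprocity: (537/577) -> +(577/537)
  reduce: (40/537)
  pull out 2: (2/537) = +1  (since 537 mod 8 = 1)
  pull out 2: (2/537) = +1  (since 537 mod 8 = 1)
  pull out 2: (2/537) = +1  (since 537 mod 8 = 1)
  reciprocity: (5/537) -> +(537/5)
  reduce: (2/5)
  pull out 2: (2/5) = -1  (since 5 mod 8 = 5)
  (1/5) = 1
Product of signs = -1
(537/577) = -1

-1


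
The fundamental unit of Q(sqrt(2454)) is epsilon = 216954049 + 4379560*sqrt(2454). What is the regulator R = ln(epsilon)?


epsilon = 216954049 + 4379560*sqrt(2454)
= 4.3391e+08
R = ln(4.3391e+08)
= 19.8883

19.8883


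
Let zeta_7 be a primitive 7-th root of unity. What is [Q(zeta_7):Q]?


The degree equals Euler's totient phi(7).
7 = 7
phi(7) = 6

6


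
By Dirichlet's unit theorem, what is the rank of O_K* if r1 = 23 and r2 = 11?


By Dirichlet's unit theorem:
rank = r1 + r2 - 1
= 23 + 11 - 1
= 33

33


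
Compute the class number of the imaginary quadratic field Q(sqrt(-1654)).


K = Q(sqrt(-1654)). d mod 4 = 2, so D = disc(K) = 4d = -6616
h(K) equals the number of primitive reduced positive-definite forms (a, b, c) = a*x^2 + b*x*y + c*y^2 with b^2 - 4ac = D,
where reduced means |b| <= a <= c, with b >= 0 whenever |b| = a or a = c, and primitive means gcd(a, b, c) = 1.
Reduced forces 3a^2 <= |D| = 6616, so 1 <= a <= 46; b must have the parity of D, and c = (b^2 - D)/(4a) must be an integer >= a.
Enumerate a = 1..46, b in [-a, a]:
  a=1: (1, 0, 1654)  [1]
  a=2: (2, 0, 827)  [1]
  a=3..4: none
  a=5: (5, -2, 331), (5, 2, 331)  [2]
  a=6..9: none
  a=10: (10, -8, 167), (10, 8, 167)  [2]
  a=11..12: none
  a=13: (13, -12, 130), (13, 12, 130)  [2]
  a=14..22: none
  a=23: (23, -10, 73), (23, 10, 73)  [2]
  a=24: none
  a=25: (25, -22, 71), (25, 22, 71)  [2]
  a=26: (26, -12, 65), (26, 12, 65)  [2]
  a=27..28: none
  a=29: (29, -24, 62), (29, 24, 62)  [2]
  a=30: none
  a=31: (31, -24, 58), (31, 24, 58)  [2]
  a=32..36: none
  a=37: (37, -28, 50), (37, 28, 50)  [2]
  a=38..42: none
  a=43: (43, -36, 46), (43, 36, 46)  [2]
  a=44..46: none
Total reduced forms: 1 + 1 + 2 + 2 + 2 + 2 + 2 + 2 + 2 + 2 + 2 + 2 = 22
h = 22

22


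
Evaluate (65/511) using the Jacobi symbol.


Compute (65/511) via quadratic reciprocity:
  reciprocity: (65/511) -> +(511/65)
  reduce: (56/65)
  pull out 2: (2/65) = +1  (since 65 mod 8 = 1)
  pull out 2: (2/65) = +1  (since 65 mod 8 = 1)
  pull out 2: (2/65) = +1  (since 65 mod 8 = 1)
  reciprocity: (7/65) -> +(65/7)
  reduce: (2/7)
  pull out 2: (2/7) = +1  (since 7 mod 8 = 7)
  (1/7) = 1
Product of signs = 1

1


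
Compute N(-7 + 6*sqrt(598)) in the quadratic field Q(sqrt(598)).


N(a + b*sqrt(d)) = a^2 - d*b^2
= (-7)^2 - (598)*(6)^2
= 49 - 21528
= -21479

-21479


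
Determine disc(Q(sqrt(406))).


For K = Q(sqrt(d)) with d squarefree: disc(K) = d if d = 1 mod 4, and disc(K) = 4d if d = 2 or 3 mod 4.
Here d = 406, and d mod 4 = 2.
d = 2 mod 4, not 1 (O_K = Z[sqrt(d)]), so disc(K) = 4d = 4 * (406) = 1624

1624


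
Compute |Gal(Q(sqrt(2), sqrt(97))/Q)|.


The 2 square roots of distinct primes are multiplicatively independent over Q,
so [K:Q] = 2^2 and Gal(K/Q) is isomorphic to (Z/2Z)^2.
|Gal| = 2^2 = 4

4


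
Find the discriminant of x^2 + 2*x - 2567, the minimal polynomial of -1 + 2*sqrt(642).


The element -1 + 2*sqrt(642) has minimal polynomial:
x^2 + 2*x - 2567
Discriminant = (2)^2 - 4*(-2567)
= 4 + 10268
= 10272

10272


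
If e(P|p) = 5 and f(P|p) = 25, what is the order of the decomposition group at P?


|D_P| = e * f
= 5 * 25
= 125

125


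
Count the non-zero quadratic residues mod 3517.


For prime p, the number of non-zero quadratic residues is (p-1)/2.
= (3517-1)/2
= 1758

1758


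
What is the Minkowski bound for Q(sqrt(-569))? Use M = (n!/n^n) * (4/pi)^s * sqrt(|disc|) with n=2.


d = -569, d mod 4 = 3, so disc(K) = 4d = -2276; |disc(K)| = 2276
Imaginary quadratic field, so n = 2, s = r2 = 1, r1 = 0
M = (n!/n^n) * (4/pi)^s * sqrt(|disc(K)|) = (2!/2^2) * (4/pi)^1 * sqrt(2276)
= 0.5 * 1.273240 * 47.707442
= 30.3715

30.3715


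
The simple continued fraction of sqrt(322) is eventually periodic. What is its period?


Run the CF algorithm for sqrt(322).
a_0 = floor(sqrt(322)) = 17; set m_0=0, q_0=1.
Recurrence: m' = q*a - m,  q' = (d - m'^2)/q,  a' = floor((a_0 + m')/q').
  step 1: m=17, q=33, a=1
  step 2: m=16, q=2, a=16
  step 3: m=16, q=33, a=1
  step 4: m=17, q=1, a=34
a_4 = 2*a_0 = 34, so the period closes here.
sqrt(322) = [17; 1, 16, 1, 34]
Period length = 4

4


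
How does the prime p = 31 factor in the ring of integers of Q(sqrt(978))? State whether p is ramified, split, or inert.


K = Q(sqrt(978)). Since d mod 4 = 2, disc(K) = 3912.
Check p | disc: 3912 mod 31 = 6.
p does not divide disc. Compute Legendre symbol (d/p):
17^((31-1)/2) mod 31 = -1
(d/p) = -1, so p is inert: (p) stays prime with e=1, f=2, g=1.
Therefore p is inert.

inert


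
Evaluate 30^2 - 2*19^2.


x^2 - d*y^2
= 30^2 - 2*19^2
= 900 - 722
= 178

178


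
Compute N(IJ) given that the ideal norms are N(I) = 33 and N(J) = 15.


N(IJ) = N(I) * N(J)
= 33 * 15
= 495

495


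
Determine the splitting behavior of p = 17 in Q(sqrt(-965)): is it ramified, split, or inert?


K = Q(sqrt(-965)). Since d mod 4 = 3, disc(K) = -3860.
Check p | disc: -3860 mod 17 = 16.
p does not divide disc. Compute Legendre symbol (d/p):
4^((17-1)/2) mod 17 = 1
(d/p) = 1, so p splits: (p) = P*P' with e=1, f=1, g=2.
Therefore p is split.

split


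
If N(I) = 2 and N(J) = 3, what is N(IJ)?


N(IJ) = N(I) * N(J)
= 2 * 3
= 6

6


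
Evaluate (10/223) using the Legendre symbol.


p = 223 is prime, so compute (10/223) with the reciprocity algorithm (Jacobi-symbol steps: pull out 2s via (2/n), flip via reciprocity, reduce):
  pull out 2: (2/223) = +1  (since 223 mod 8 = 7)
  reciprocity: (5/223) -> +(223/5)
  reduce: (3/5)
  reciprocity: (3/5) -> +(5/3)
  reduce: (2/3)
  pull out 2: (2/3) = -1  (since 3 mod 8 = 3)
  (1/3) = 1
Product of signs = -1
(10/223) = -1

-1


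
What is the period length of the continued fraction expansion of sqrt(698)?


Run the CF algorithm for sqrt(698).
a_0 = floor(sqrt(698)) = 26; set m_0=0, q_0=1.
Recurrence: m' = q*a - m,  q' = (d - m'^2)/q,  a' = floor((a_0 + m')/q').
  step 1: m=26, q=22, a=2
  step 2: m=18, q=17, a=2
  step 3: m=16, q=26, a=1
  step 4: m=10, q=23, a=1
  step 5: m=13, q=23, a=1
  step 6: m=10, q=26, a=1
  step 7: m=16, q=17, a=2
  step 8: m=18, q=22, a=2
  step 9: m=26, q=1, a=52
a_9 = 2*a_0 = 52, so the period closes here.
sqrt(698) = [26; 2, 2, 1, 1, 1, 1, 2, 2, 52]
Period length = 9

9


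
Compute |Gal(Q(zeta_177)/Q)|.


|Gal(Q(zeta_177)/Q)| = phi(177)
= 116

116


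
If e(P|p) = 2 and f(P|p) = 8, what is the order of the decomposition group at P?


|D_P| = e * f
= 2 * 8
= 16

16


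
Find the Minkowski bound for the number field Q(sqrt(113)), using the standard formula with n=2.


d = 113, d mod 4 = 1, so disc(K) = d = 113; |disc(K)| = 113
Real quadratic field, so n = 2, s = r2 = 0, r1 = 2
M = (n!/n^n) * (4/pi)^s * sqrt(|disc(K)|) = (2!/2^2) * (4/pi)^0 * sqrt(113)
= 0.5 * 1.000000 * 10.630146
= 5.3151

5.3151


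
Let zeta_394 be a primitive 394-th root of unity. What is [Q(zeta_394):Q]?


The degree equals Euler's totient phi(394).
394 = 2 * 197
phi(394) = 196

196


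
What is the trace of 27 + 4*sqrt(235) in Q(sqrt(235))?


Tr(a + b*sqrt(d)) = (a + b*sqrt(d)) + (a - b*sqrt(d)) = 2a
= 2 * (27)
= 54

54


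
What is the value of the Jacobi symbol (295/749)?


Compute (295/749) via quadratic reciprocity:
  reciprocity: (295/749) -> +(749/295)
  reduce: (159/295)
  reciprocity: (159/295) -> -(295/159)
  reduce: (136/159)
  pull out 2: (2/159) = +1  (since 159 mod 8 = 7)
  pull out 2: (2/159) = +1  (since 159 mod 8 = 7)
  pull out 2: (2/159) = +1  (since 159 mod 8 = 7)
  reciprocity: (17/159) -> +(159/17)
  reduce: (6/17)
  pull out 2: (2/17) = +1  (since 17 mod 8 = 1)
  reciprocity: (3/17) -> +(17/3)
  reduce: (2/3)
  pull out 2: (2/3) = -1  (since 3 mod 8 = 3)
  (1/3) = 1
Product of signs = 1

1


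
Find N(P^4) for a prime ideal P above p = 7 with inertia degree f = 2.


N(P^a) = p^(a*f)
= 7^(4*2)
= 7^8
= 5764801

5764801


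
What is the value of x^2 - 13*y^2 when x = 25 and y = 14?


x^2 - d*y^2
= 25^2 - 13*14^2
= 625 - 2548
= -1923

-1923


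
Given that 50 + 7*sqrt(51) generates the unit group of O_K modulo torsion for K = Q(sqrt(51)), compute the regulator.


epsilon = 50 + 7*sqrt(51)
= 99.9900
R = ln(99.9900)
= 4.6051

4.6051


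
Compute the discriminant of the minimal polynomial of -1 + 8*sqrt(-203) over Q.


The element -1 + 8*sqrt(-203) has minimal polynomial:
x^2 + 2*x + 12993
Discriminant = (2)^2 - 4*(12993)
= 4 - 51972
= -51968

-51968


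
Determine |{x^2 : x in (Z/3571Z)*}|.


For prime p, the number of non-zero quadratic residues is (p-1)/2.
= (3571-1)/2
= 1785

1785


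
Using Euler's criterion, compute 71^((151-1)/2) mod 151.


p = 151 is prime and the exponent is (p-1)/2 = 75, so by Euler's criterion 71^75 = (71/151) = +1 or -1 mod 151.
Compute by square-and-multiply:
  75 = 64 + 8 + 2 + 1 (binary 1001011)
  Repeated squaring mod 151: 71^1 = 71, 71^2 = 58, 71^4 = 42, 71^8 = 103, 71^16 = 39, 71^32 = 11, 71^64 = 121
  71^75 = 71^64 * 71^8 * 71^2 * 71^1 = 121 * 103 * 58 * 71 mod 151
    121 * 103 = 12463 = 81 mod 151
    81 * 58 = 4698 = 17 mod 151
    17 * 71 = 1207 = 150 mod 151
  71^75 = 150 mod 151
Result 150 = p - 1 = -1 mod 151: 71 is a quadratic non-residue mod 151. As a residue in [0, p-1] the value is 150.
71^75 mod 151 = 150

150


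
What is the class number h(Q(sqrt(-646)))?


K = Q(sqrt(-646)). d mod 4 = 2, so D = disc(K) = 4d = -2584
h(K) equals the number of primitive reduced positive-definite forms (a, b, c) = a*x^2 + b*x*y + c*y^2 with b^2 - 4ac = D,
where reduced means |b| <= a <= c, with b >= 0 whenever |b| = a or a = c, and primitive means gcd(a, b, c) = 1.
Reduced forces 3a^2 <= |D| = 2584, so 1 <= a <= 29; b must have the parity of D, and c = (b^2 - D)/(4a) must be an integer >= a.
Enumerate a = 1..29, b in [-a, a]:
  a=1: (1, 0, 646)  [1]
  a=2: (2, 0, 323)  [1]
  a=3..4: none
  a=5: (5, -4, 130), (5, 4, 130)  [2]
  a=6..9: none
  a=10: (10, -4, 65), (10, 4, 65)  [2]
  a=11: (11, -10, 61), (11, 10, 61)  [2]
  a=12: none
  a=13: (13, -4, 50), (13, 4, 50)  [2]
  a=14..16: none
  a=17: (17, 0, 38)  [1]
  a=18: none
  a=19: (19, 0, 34)  [1]
  a=20..21: none
  a=22: (22, -12, 31), (22, 12, 31)  [2]
  a=23..24: none
  a=25: (25, -4, 26), (25, 4, 26)  [2]
  a=26..29: none
Total reduced forms: 1 + 1 + 2 + 2 + 2 + 2 + 1 + 1 + 2 + 2 = 16
h = 16

16


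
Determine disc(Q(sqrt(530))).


For K = Q(sqrt(d)) with d squarefree: disc(K) = d if d = 1 mod 4, and disc(K) = 4d if d = 2 or 3 mod 4.
Here d = 530, and d mod 4 = 2.
d = 2 mod 4, not 1 (O_K = Z[sqrt(d)]), so disc(K) = 4d = 4 * (530) = 2120

2120


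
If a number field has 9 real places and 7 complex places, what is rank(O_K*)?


By Dirichlet's unit theorem:
rank = r1 + r2 - 1
= 9 + 7 - 1
= 15

15


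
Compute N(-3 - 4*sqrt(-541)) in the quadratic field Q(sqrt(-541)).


N(a + b*sqrt(d)) = a^2 - d*b^2
= (-3)^2 - (-541)*(-4)^2
= 9 + 8656
= 8665

8665


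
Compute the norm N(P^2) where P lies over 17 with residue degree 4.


N(P^a) = p^(a*f)
= 17^(2*4)
= 17^8
= 6975757441

6975757441


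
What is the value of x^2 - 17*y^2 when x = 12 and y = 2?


x^2 - d*y^2
= 12^2 - 17*2^2
= 144 - 68
= 76

76


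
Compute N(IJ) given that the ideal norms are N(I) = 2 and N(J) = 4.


N(IJ) = N(I) * N(J)
= 2 * 4
= 8

8


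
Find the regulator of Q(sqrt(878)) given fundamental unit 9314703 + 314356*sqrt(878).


epsilon = 9314703 + 314356*sqrt(878)
= 1.8629e+07
R = ln(1.8629e+07)
= 16.7403

16.7403


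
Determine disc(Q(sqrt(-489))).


For K = Q(sqrt(d)) with d squarefree: disc(K) = d if d = 1 mod 4, and disc(K) = 4d if d = 2 or 3 mod 4.
Here d = -489, and d mod 4 = 3.
d = 3 mod 4, not 1 (O_K = Z[sqrt(d)]), so disc(K) = 4d = 4 * (-489) = -1956

-1956


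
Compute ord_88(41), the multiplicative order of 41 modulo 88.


We want ord_88(41), the smallest k >= 1 with 41^k = 1 mod 88.
n = 88 = 2^3 * 11, phi(88) = 40; the order divides phi(n).
Divisors of 40: 1, 2, 4, 5, 8, 10, 20, 40
Repeated squaring mod 88: 41^1 = 41, 41^2 = 9, 41^4 = 81, 41^8 = 49, 41^16 = 25, 41^32 = 9
Test divisors in increasing order:
  k=1: 41^1 = 41 mod 88
  k=2: 41^2 = 9 mod 88
  k=4: 41^4 = 81 mod 88
  k=5: 41^5 = 81 * 41 = 65 mod 88
  k=8: 41^8 = 49 mod 88
  k=10: 41^10 = 49 * 9 = 1 mod 88  <- first divisor giving 1
Order = 10

10


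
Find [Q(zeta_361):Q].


The degree equals Euler's totient phi(361).
361 = 19^2
phi(361) = 342

342


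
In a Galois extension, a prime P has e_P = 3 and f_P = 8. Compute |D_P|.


|D_P| = e * f
= 3 * 8
= 24

24


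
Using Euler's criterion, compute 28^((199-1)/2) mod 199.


p = 199 is prime and the exponent is (p-1)/2 = 99, so by Euler's criterion 28^99 = (28/199) = +1 or -1 mod 199.
Compute by square-and-multiply:
  99 = 64 + 32 + 2 + 1 (binary 1100011)
  Repeated squaring mod 199: 28^1 = 28, 28^2 = 187, 28^4 = 144, 28^8 = 40, 28^16 = 8, 28^32 = 64, 28^64 = 116
  28^99 = 28^64 * 28^32 * 28^2 * 28^1 = 116 * 64 * 187 * 28 mod 199
    116 * 64 = 7424 = 61 mod 199
    61 * 187 = 11407 = 64 mod 199
    64 * 28 = 1792 = 1 mod 199
  28^99 = 1 mod 199
Result 1: 28 is a quadratic residue mod 199.
28^99 mod 199 = 1

1


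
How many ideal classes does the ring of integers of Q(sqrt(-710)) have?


K = Q(sqrt(-710)). d mod 4 = 2, so D = disc(K) = 4d = -2840
h(K) equals the number of primitive reduced positive-definite forms (a, b, c) = a*x^2 + b*x*y + c*y^2 with b^2 - 4ac = D,
where reduced means |b| <= a <= c, with b >= 0 whenever |b| = a or a = c, and primitive means gcd(a, b, c) = 1.
Reduced forces 3a^2 <= |D| = 2840, so 1 <= a <= 30; b must have the parity of D, and c = (b^2 - D)/(4a) must be an integer >= a.
Enumerate a = 1..30, b in [-a, a]:
  a=1: (1, 0, 710)  [1]
  a=2: (2, 0, 355)  [1]
  a=3: (3, -2, 237), (3, 2, 237)  [2]
  a=4: none
  a=5: (5, 0, 142)  [1]
  a=6: (6, -4, 119), (6, 4, 119)  [2]
  a=7: (7, -4, 102), (7, 4, 102)  [2]
  a=8: none
  a=9: (9, -2, 79), (9, 2, 79)  [2]
  a=10: (10, 0, 71)  [1]
  a=11: (11, -8, 66), (11, 8, 66)  [2]
  a=12..13: none
  a=14: (14, -4, 51), (14, 4, 51)  [2]
  a=15: (15, -10, 49), (15, 10, 49)  [2]
  a=16: none
  a=17: (17, -4, 42), (17, 4, 42)  [2]
  a=18: (18, -16, 43), (18, 16, 43)  [2]
  a=19..20: none
  a=21: (21, -10, 35), (21, -4, 34), (21, 4, 34), (21, 10, 35)  [4]
  a=22: (22, -8, 33), (22, 8, 33)  [2]
  a=23: (23, -14, 33), (23, 14, 33)  [2]
  a=24..26: none
  a=27: (27, -20, 30), (27, 20, 30)  [2]
  a=28..30: none
Total reduced forms: 1 + 1 + 2 + 1 + 2 + 2 + 2 + 1 + 2 + 2 + 2 + 2 + 2 + 4 + 2 + 2 + 2 = 32
h = 32

32


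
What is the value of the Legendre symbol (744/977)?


p = 977 is prime, so compute (744/977) with the reciprocity algorithm (Jacobi-symbol steps: pull out 2s via (2/n), flip via reciprocity, reduce):
  pull out 2: (2/977) = +1  (since 977 mod 8 = 1)
  pull out 2: (2/977) = +1  (since 977 mod 8 = 1)
  pull out 2: (2/977) = +1  (since 977 mod 8 = 1)
  reciprocity: (93/977) -> +(977/93)
  reduce: (47/93)
  reciprocity: (47/93) -> +(93/47)
  reduce: (46/47)
  pull out 2: (2/47) = +1  (since 47 mod 8 = 7)
  reciprocity: (23/47) -> -(47/23)
  reduce: (1/23)
  (1/23) = 1
Product of signs = -1
(744/977) = -1

-1


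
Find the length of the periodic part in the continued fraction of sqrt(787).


Run the CF algorithm for sqrt(787).
a_0 = floor(sqrt(787)) = 28; set m_0=0, q_0=1.
Recurrence: m' = q*a - m,  q' = (d - m'^2)/q,  a' = floor((a_0 + m')/q').
  step 1: m=28, q=3, a=18
  step 2: m=26, q=37, a=1
  step 3: m=11, q=18, a=2
  step 4: m=25, q=9, a=5
  step 5: m=20, q=43, a=1
  step 6: m=23, q=6, a=8
  step 7: m=25, q=27, a=1
  step 8: m=2, q=29, a=1
  step 9: m=27, q=2, a=27
  step 10: m=27, q=29, a=1
  step 11: m=2, q=27, a=1
  step 12: m=25, q=6, a=8
  step 13: m=23, q=43, a=1
  step 14: m=20, q=9, a=5
  step 15: m=25, q=18, a=2
  step 16: m=11, q=37, a=1
  step 17: m=26, q=3, a=18
  step 18: m=28, q=1, a=56
a_18 = 2*a_0 = 56, so the period closes here.
sqrt(787) = [28; 18, 1, 2, 5, 1, 8, 1, 1, 27, 1, 1, 8, 1, 5, 2, 1, 18, 56]
Period length = 18

18


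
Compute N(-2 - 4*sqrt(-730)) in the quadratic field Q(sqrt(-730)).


N(a + b*sqrt(d)) = a^2 - d*b^2
= (-2)^2 - (-730)*(-4)^2
= 4 + 11680
= 11684

11684


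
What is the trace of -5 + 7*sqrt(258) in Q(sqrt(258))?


Tr(a + b*sqrt(d)) = (a + b*sqrt(d)) + (a - b*sqrt(d)) = 2a
= 2 * (-5)
= -10

-10


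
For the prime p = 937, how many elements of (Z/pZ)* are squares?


For prime p, the number of non-zero quadratic residues is (p-1)/2.
= (937-1)/2
= 468

468


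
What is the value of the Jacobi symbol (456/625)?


Compute (456/625) via quadratic reciprocity:
  pull out 2: (2/625) = +1  (since 625 mod 8 = 1)
  pull out 2: (2/625) = +1  (since 625 mod 8 = 1)
  pull out 2: (2/625) = +1  (since 625 mod 8 = 1)
  reciprocity: (57/625) -> +(625/57)
  reduce: (55/57)
  reciprocity: (55/57) -> +(57/55)
  reduce: (2/55)
  pull out 2: (2/55) = +1  (since 55 mod 8 = 7)
  (1/55) = 1
Product of signs = 1

1


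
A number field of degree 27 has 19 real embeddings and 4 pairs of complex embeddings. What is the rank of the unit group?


By Dirichlet's unit theorem:
rank = r1 + r2 - 1
= 19 + 4 - 1
= 22

22


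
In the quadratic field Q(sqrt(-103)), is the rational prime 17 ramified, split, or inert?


K = Q(sqrt(-103)). Since d mod 4 = 1, disc(K) = -103.
Check p | disc: -103 mod 17 = 16.
p does not divide disc. Compute Legendre symbol (d/p):
16^((17-1)/2) mod 17 = 1
(d/p) = 1, so p splits: (p) = P*P' with e=1, f=1, g=2.
Therefore p is split.

split
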